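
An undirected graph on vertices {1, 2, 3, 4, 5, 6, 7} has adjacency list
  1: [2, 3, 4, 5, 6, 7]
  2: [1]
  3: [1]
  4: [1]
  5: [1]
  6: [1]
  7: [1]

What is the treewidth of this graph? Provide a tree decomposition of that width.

Every bag has size at most 2, so the width is 2 − 1 = 1 and tw(G) ≤ 1. G has an edge, so its treewidth is at least 1. Combining the bounds, tw(G) = 1.

Treewidth 1.
Bags: B1 = {1, 6}  B2 = {1, 2}  B3 = {1, 7}  B4 = {1, 3}  B5 = {1, 5}  B6 = {1, 4}
Tree: B1–B2, B2–B3, B3–B4, B1–B5, B4–B6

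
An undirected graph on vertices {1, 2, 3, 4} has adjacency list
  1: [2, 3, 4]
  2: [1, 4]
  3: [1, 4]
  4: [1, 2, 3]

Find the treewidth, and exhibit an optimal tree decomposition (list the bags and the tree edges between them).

Treewidth 2.
Bags: B1 = {1, 2, 4}  B2 = {1, 3, 4}
Tree: B1–B2

Every bag has size at most 3, so the width is 3 − 1 = 2 and tw(G) ≤ 2. Conversely, {1, 2, 4} is a clique of size 3, and the vertices of any clique must share a bag in every tree decomposition; so some bag has ≥ 3 vertices and tw(G) ≥ 2. Therefore the treewidth is 2.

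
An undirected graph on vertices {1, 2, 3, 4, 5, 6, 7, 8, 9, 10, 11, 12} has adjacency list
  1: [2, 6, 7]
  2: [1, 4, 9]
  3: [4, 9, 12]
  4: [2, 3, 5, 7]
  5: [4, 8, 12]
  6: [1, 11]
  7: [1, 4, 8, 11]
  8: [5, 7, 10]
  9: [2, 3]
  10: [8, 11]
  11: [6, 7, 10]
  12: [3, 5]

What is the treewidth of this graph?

A width-3 tree decomposition is:
Bags: B1 = {6, 8, 10, 11}  B2 = {6, 7, 8, 11}  B3 = {1, 6, 7, 8}  B4 = {1, 5, 7, 8}  B5 = {1, 4, 5, 7}  B6 = {1, 2, 4, 5}  B7 = {2, 4, 5, 12}  B8 = {2, 3, 4, 12}  B9 = {2, 3, 9, 12}
Tree: B1–B2, B2–B3, B3–B4, B4–B5, B5–B6, B6–B7, B7–B8, B8–B9
Each bag holds 4 vertices, so the decomposition has width 3, which upper-bounds the treewidth. For the lower bound: the 4 vertex sets {6,10,11}, {8}, {7}, {1,2,4,5} are disjoint, each induces a connected subgraph, and every pair is joined by at least one edge of G. Contracting each set to a single vertex therefore yields K_{4} as a minor, and since treewidth is minor-monotone, tw(G) ≥ tw(K_{4}) = 3. The upper and lower bounds meet at 3, so that is the treewidth.

3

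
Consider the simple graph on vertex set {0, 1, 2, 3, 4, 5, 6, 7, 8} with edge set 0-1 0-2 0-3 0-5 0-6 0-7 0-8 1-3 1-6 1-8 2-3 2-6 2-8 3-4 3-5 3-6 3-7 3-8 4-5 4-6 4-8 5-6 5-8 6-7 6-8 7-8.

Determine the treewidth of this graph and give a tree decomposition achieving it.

Treewidth 4.
One such decomposition:
Bags: B1 = {0, 2, 3, 6, 8}  B2 = {0, 3, 6, 7, 8}  B3 = {0, 3, 5, 6, 8}  B4 = {0, 1, 3, 6, 8}  B5 = {3, 4, 5, 6, 8}
Tree: B1–B2, B1–B3, B3–B4, B3–B5

Each bag holds 5 vertices, so the decomposition has width 4, which upper-bounds the treewidth. Conversely, {0, 1, 3, 6, 8} is a clique of size 5, and the vertices of any clique must share a bag in every tree decomposition; so some bag has ≥ 5 vertices and tw(G) ≥ 4. Therefore the treewidth is 4.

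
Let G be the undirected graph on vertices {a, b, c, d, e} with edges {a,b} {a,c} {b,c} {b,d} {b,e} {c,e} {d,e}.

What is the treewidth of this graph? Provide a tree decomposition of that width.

Each bag holds 3 vertices, so the decomposition has width 2, which upper-bounds the treewidth. On the other hand G contains the 3-clique {b, d, e}. A clique must lie in a single bag of any decomposition, so no decomposition can have width below 2. Hence tw(G) = 2 exactly.

Treewidth 2.
One optimal decomposition is:
Bags: B1 = {b, c, e}  B2 = {b, d, e}  B3 = {a, b, c}
Tree: B1–B2, B1–B3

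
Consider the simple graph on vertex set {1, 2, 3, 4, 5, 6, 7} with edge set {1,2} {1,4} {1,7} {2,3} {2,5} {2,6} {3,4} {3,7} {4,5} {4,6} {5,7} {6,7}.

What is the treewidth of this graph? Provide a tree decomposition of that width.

Treewidth 3.
One such decomposition:
Bags: B1 = {2, 4, 6, 7}  B2 = {2, 3, 4, 7}  B3 = {2, 4, 5, 7}  B4 = {1, 2, 4, 7}
Tree: B1–B2, B2–B3, B3–B4

Each bag holds 4 vertices, so the decomposition has width 3, which upper-bounds the treewidth. For the lower bound: the 4 vertex sets {2,6}, {3,7}, {4}, {5} are disjoint, each induces a connected subgraph, and every pair is joined by at least one edge of G. Contracting each set to a single vertex therefore yields K_{4} as a minor, and since treewidth is minor-monotone, tw(G) ≥ tw(K_{4}) = 3. Therefore the treewidth is 3.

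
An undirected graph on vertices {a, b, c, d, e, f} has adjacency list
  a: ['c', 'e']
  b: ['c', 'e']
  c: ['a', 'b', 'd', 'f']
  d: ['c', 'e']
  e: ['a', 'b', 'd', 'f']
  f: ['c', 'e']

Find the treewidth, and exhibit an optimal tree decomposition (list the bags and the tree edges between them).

Every bag has size at most 3, so the width is 3 − 1 = 2 and tw(G) ≤ 2. For the lower bound, G contains the cycle e–f–c–d–e, so G is not a forest; only forests have treewidth ≤ 1, hence tw(G) ≥ 2. Combining the bounds, tw(G) = 2.

Treewidth 2.
One optimal decomposition is:
Bags: B1 = {c, e, f}  B2 = {c, d, e}  B3 = {a, c, e}  B4 = {b, c, e}
Tree: B1–B2, B2–B3, B3–B4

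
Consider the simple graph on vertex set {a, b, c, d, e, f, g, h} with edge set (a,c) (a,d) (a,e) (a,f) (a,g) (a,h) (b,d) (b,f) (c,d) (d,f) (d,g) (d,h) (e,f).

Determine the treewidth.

2

A width-2 tree decomposition is:
Bags: B1 = {a, e, f}  B2 = {a, d, f}  B3 = {b, d, f}  B4 = {a, c, d}  B5 = {a, d, g}  B6 = {a, d, h}
Tree: B1–B2, B2–B3, B2–B4, B4–B5, B4–B6
Every bag has size at most 3, so the width is 3 − 1 = 2 and tw(G) ≤ 2. For the lower bound, the 3 vertices {a, d, g} are pairwise adjacent, and any tree decomposition puts a clique entirely inside one bag — forcing width ≥ 2. Therefore the treewidth is 2.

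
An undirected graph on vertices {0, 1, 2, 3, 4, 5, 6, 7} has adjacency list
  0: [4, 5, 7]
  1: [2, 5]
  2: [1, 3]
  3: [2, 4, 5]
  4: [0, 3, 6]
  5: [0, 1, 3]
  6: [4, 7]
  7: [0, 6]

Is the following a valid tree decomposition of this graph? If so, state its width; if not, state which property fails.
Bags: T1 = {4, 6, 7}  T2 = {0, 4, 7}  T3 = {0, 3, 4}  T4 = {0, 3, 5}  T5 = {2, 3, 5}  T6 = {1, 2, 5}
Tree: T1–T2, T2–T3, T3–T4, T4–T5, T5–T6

Every vertex of G appears in some bag (union = {0, 1, 2, 3, 4, 5, 6, 7}); every edge is covered by a bag; and for each vertex v the set of bags containing v is connected in the bag tree. The decomposition is therefore valid. The largest bag has 3 vertices, so the width is 2.

Yes; width 2.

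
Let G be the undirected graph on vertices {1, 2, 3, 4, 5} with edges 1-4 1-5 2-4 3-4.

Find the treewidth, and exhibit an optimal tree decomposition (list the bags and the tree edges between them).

Each bag holds 2 vertices, so the decomposition has width 1, which upper-bounds the treewidth. Any graph with an edge has treewidth ≥ 1, and G has the edge 4–1. Therefore the treewidth is 1.

Treewidth 1.
Bags: B1 = {1, 4}  B2 = {1, 5}  B3 = {2, 4}  B4 = {3, 4}
Tree: B1–B2, B1–B3, B1–B4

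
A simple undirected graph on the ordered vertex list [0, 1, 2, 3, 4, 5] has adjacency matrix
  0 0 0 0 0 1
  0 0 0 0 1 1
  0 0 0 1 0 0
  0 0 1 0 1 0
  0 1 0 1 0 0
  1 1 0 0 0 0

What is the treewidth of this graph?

A width-1 tree decomposition is:
Bags: B1 = {0, 5}  B2 = {1, 5}  B3 = {1, 4}  B4 = {3, 4}  B5 = {2, 3}
Tree: B1–B2, B2–B3, B3–B4, B4–B5
Each bag holds 2 vertices, so the decomposition has width 1, which upper-bounds the treewidth. Since G has at least one edge (e.g. 0–5), it is not an edgeless graph, so tw(G) ≥ 1. The upper and lower bounds meet at 1, so that is the treewidth.

1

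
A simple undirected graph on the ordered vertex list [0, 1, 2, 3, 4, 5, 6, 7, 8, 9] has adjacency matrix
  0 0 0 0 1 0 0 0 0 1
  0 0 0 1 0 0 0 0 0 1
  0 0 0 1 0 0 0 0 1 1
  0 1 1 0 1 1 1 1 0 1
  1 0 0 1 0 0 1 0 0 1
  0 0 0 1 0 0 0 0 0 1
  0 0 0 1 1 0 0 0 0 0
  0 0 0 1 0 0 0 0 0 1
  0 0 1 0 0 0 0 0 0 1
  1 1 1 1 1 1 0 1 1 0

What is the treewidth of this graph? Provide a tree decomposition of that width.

Every bag has size at most 3, so the width is 3 − 1 = 2 and tw(G) ≤ 2. For the lower bound, the 3 vertices {0, 4, 9} are pairwise adjacent, and any tree decomposition puts a clique entirely inside one bag — forcing width ≥ 2. Therefore the treewidth is 2.

Treewidth 2.
Bags: B1 = {3, 7, 9}  B2 = {3, 5, 9}  B3 = {2, 3, 9}  B4 = {3, 4, 9}  B5 = {1, 3, 9}  B6 = {3, 4, 6}  B7 = {2, 8, 9}  B8 = {0, 4, 9}
Tree: B1–B2, B2–B3, B2–B4, B4–B5, B4–B6, B3–B7, B4–B8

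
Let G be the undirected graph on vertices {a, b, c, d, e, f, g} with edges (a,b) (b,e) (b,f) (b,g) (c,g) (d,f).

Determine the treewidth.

1

A width-1 tree decomposition is:
Bags: B1 = {c, g}  B2 = {b, g}  B3 = {b, f}  B4 = {b, e}  B5 = {a, b}  B6 = {d, f}
Tree: B1–B2, B2–B3, B3–B4, B3–B5, B3–B6
Each bag holds 2 vertices, so the decomposition has width 1, which upper-bounds the treewidth. G has an edge, so its treewidth is at least 1. Hence tw(G) = 1 exactly.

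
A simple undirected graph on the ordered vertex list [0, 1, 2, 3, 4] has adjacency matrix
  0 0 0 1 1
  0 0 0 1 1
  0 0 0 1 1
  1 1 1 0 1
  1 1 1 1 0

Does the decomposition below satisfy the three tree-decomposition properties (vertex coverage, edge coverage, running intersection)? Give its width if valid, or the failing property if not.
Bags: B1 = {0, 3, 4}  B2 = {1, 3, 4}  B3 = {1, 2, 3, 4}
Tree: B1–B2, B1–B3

No — bags containing vertex 1 are not connected in the tree.

A tree decomposition must satisfy three properties: every vertex lies in some bag; for every edge, both endpoints lie together in some bag; and for every vertex, the bags containing it form a connected subtree. Here bags containing vertex 1 are not connected in the tree, so the decomposition is invalid.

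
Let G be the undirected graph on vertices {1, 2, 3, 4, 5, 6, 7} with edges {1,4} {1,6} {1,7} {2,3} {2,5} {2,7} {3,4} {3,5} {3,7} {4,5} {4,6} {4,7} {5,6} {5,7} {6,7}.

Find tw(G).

A width-3 tree decomposition is:
Bags: B1 = {4, 5, 6, 7}  B2 = {3, 4, 5, 7}  B3 = {1, 4, 6, 7}  B4 = {2, 3, 5, 7}
Tree: B1–B2, B1–B3, B2–B4
Every bag has size at most 4, so the width is 4 − 1 = 3 and tw(G) ≤ 3. On the other hand G contains the 4-clique {2, 3, 5, 7}. A clique must lie in a single bag of any decomposition, so no decomposition can have width below 3. Therefore the treewidth is 3.

3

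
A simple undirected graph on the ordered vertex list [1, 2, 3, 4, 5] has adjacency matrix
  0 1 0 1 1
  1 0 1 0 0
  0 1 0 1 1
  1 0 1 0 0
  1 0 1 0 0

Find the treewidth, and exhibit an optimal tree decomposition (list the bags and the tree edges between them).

Treewidth 2.
One optimal decomposition is:
Bags: B1 = {1, 3, 4}  B2 = {1, 2, 3}  B3 = {1, 3, 5}
Tree: B1–B2, B2–B3

Each bag holds 3 vertices, so the decomposition has width 2, which upper-bounds the treewidth. Since 3–4–1–2–3 is a cycle in G, G is not acyclic. Forests are exactly the graphs of treewidth ≤ 1, so tw(G) ≥ 2. Combining the bounds, tw(G) = 2.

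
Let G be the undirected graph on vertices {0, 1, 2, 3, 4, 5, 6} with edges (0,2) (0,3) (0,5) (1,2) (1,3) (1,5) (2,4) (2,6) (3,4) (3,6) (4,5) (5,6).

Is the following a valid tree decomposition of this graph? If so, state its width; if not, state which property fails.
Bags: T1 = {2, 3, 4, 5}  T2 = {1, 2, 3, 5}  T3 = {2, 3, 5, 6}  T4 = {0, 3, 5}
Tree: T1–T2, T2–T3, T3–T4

A tree decomposition must satisfy three properties: every vertex lies in some bag; for every edge, both endpoints lie together in some bag; and for every vertex, the bags containing it form a connected subtree. Here edge (2,0) lies in no bag, so the decomposition is invalid.

No — edge (2,0) lies in no bag.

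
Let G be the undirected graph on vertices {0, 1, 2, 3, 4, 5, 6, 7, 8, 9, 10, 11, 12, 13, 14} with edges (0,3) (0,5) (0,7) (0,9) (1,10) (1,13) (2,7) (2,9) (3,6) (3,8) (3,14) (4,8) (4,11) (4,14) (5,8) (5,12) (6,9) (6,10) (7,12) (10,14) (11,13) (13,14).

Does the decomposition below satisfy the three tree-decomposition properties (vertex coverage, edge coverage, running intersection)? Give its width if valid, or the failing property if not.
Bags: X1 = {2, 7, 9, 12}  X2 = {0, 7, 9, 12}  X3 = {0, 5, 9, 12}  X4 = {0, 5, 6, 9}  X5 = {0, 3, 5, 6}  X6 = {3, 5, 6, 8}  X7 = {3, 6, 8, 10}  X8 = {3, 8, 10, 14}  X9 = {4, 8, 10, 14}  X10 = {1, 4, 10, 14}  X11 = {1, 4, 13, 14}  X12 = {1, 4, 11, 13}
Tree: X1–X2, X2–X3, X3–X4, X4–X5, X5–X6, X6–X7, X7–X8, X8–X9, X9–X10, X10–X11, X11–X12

Every vertex of G appears in some bag (union = {0, 1, 2, 3, 4, 5, 6, 7, 8, 9, 10, 11, 12, 13, 14}); every edge is covered by a bag; and for each vertex v the set of bags containing v is connected in the bag tree. The decomposition is therefore valid. The largest bag has 4 vertices, so the width is 3.

Yes; width 3.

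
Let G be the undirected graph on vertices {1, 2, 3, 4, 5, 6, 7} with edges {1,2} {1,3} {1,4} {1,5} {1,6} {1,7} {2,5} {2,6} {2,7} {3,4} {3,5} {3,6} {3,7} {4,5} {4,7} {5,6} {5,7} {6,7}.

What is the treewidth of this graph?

A width-4 tree decomposition is:
Bags: B1 = {1, 3, 5, 6, 7}  B2 = {1, 3, 4, 5, 7}  B3 = {1, 2, 5, 6, 7}
Tree: B1–B2, B1–B3
The largest bag has 5 vertices, giving width 4; this decomposition certifies tw(G) ≤ 4. On the other hand G contains the 5-clique {1, 2, 5, 6, 7}. A clique must lie in a single bag of any decomposition, so no decomposition can have width below 4. Hence tw(G) = 4 exactly.

4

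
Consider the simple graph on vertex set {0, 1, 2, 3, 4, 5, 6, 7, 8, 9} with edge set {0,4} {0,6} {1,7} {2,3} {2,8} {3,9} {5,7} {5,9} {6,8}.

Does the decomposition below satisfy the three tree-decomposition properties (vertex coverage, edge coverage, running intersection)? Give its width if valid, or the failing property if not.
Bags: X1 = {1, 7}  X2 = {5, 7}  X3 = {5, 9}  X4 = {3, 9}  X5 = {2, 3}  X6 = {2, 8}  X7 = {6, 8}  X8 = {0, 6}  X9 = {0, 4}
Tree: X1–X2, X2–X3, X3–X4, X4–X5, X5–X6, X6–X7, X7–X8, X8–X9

Every vertex of G appears in some bag (union = {0, 1, 2, 3, 4, 5, 6, 7, 8, 9}); every edge is covered by a bag; and for each vertex v the set of bags containing v is connected in the bag tree. The decomposition is therefore valid. The largest bag has 2 vertices, so the width is 1.

Yes; width 1.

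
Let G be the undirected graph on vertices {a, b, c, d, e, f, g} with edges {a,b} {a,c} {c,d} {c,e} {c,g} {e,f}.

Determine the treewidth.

A width-1 tree decomposition is:
Bags: B1 = {c, g}  B2 = {c, e}  B3 = {a, c}  B4 = {e, f}  B5 = {a, b}  B6 = {c, d}
Tree: B1–B2, B1–B3, B2–B4, B3–B5, B1–B6
Every bag has size at most 2, so the width is 2 − 1 = 1 and tw(G) ≤ 1. Since G has at least one edge (e.g. c–g), it is not an edgeless graph, so tw(G) ≥ 1. Combining the bounds, tw(G) = 1.

1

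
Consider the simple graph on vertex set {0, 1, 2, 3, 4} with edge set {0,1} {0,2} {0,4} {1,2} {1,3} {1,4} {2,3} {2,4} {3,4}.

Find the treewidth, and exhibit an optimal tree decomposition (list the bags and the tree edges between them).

Every bag has size at most 4, so the width is 4 − 1 = 3 and tw(G) ≤ 3. For the lower bound, the 4 vertices {0, 1, 2, 4} are pairwise adjacent, and any tree decomposition puts a clique entirely inside one bag — forcing width ≥ 3. Therefore the treewidth is 3.

Treewidth 3.
One such decomposition:
Bags: B1 = {0, 1, 2, 4}  B2 = {1, 2, 3, 4}
Tree: B1–B2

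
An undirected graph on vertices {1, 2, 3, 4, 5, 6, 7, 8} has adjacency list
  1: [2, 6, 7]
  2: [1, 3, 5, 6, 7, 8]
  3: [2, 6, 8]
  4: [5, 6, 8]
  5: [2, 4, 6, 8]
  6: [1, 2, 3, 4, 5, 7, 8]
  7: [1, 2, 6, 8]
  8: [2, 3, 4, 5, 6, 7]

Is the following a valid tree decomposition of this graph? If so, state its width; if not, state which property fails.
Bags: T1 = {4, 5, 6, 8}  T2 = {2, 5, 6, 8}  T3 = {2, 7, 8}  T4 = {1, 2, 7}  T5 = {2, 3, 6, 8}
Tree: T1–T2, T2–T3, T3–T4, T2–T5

A tree decomposition must satisfy three properties: every vertex lies in some bag; for every edge, both endpoints lie together in some bag; and for every vertex, the bags containing it form a connected subtree. Here edge (6,7) lies in no bag, so the decomposition is invalid.

No — edge (6,7) lies in no bag.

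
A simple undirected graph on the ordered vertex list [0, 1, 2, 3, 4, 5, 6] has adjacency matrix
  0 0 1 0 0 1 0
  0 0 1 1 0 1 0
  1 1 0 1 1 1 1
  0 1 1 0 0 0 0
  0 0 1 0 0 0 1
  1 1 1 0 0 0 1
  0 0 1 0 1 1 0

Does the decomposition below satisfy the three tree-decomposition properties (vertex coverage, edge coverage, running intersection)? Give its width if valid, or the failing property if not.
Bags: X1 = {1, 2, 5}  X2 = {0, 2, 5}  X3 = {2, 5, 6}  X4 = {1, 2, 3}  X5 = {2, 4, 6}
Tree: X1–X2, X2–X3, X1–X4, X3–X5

Yes; width 2.

Checking the three conditions: (i) the bags cover all of {0, 1, 2, 3, 4, 5, 6}; (ii) for each edge, some bag contains both endpoints; (iii) the bags containing any fixed vertex form a subtree. All hold, so the decomposition is valid with width 3 − 1 = 2.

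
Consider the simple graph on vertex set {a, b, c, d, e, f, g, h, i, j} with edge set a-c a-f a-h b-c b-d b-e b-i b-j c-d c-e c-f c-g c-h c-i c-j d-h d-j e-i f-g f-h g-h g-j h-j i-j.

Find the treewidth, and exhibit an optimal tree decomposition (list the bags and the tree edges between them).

The largest bag has 4 vertices, giving width 3; this decomposition certifies tw(G) ≤ 3. Conversely, {b, c, e, i} is a clique of size 4, and the vertices of any clique must share a bag in every tree decomposition; so some bag has ≥ 4 vertices and tw(G) ≥ 3. Combining the bounds, tw(G) = 3.

Treewidth 3.
Bags: B1 = {c, g, h, j}  B2 = {c, d, h, j}  B3 = {b, c, d, j}  B4 = {c, f, g, h}  B5 = {b, c, i, j}  B6 = {b, c, e, i}  B7 = {a, c, f, h}
Tree: B1–B2, B2–B3, B1–B4, B3–B5, B5–B6, B4–B7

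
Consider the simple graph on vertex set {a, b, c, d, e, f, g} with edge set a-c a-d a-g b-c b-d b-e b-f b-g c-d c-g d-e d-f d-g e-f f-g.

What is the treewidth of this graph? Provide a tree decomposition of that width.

Each bag holds 4 vertices, so the decomposition has width 3, which upper-bounds the treewidth. For the lower bound, the 4 vertices {a, c, d, g} are pairwise adjacent, and any tree decomposition puts a clique entirely inside one bag — forcing width ≥ 3. Hence tw(G) = 3 exactly.

Treewidth 3.
One such decomposition:
Bags: B1 = {b, d, f, g}  B2 = {b, d, e, f}  B3 = {b, c, d, g}  B4 = {a, c, d, g}
Tree: B1–B2, B1–B3, B3–B4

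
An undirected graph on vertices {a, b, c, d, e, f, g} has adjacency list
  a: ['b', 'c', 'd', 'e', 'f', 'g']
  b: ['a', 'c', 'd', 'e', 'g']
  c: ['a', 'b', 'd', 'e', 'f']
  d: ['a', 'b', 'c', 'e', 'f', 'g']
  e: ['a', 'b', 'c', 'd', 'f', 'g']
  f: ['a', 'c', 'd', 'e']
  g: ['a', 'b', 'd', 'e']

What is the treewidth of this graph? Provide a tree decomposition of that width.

Treewidth 4.
One such decomposition:
Bags: B1 = {a, c, d, e, f}  B2 = {a, b, c, d, e}  B3 = {a, b, d, e, g}
Tree: B1–B2, B2–B3

Each bag holds 5 vertices, so the decomposition has width 4, which upper-bounds the treewidth. On the other hand G contains the 5-clique {a, b, d, e, g}. A clique must lie in a single bag of any decomposition, so no decomposition can have width below 4. Therefore the treewidth is 4.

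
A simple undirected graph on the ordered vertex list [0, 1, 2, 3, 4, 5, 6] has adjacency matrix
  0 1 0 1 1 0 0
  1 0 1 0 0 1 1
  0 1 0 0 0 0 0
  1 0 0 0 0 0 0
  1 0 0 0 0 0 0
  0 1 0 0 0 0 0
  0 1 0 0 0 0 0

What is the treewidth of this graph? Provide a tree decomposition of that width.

Treewidth 1.
One such decomposition:
Bags: B1 = {0, 1}  B2 = {1, 2}  B3 = {0, 3}  B4 = {1, 6}  B5 = {0, 4}  B6 = {1, 5}
Tree: B1–B2, B1–B3, B1–B4, B3–B5, B2–B6

The largest bag has 2 vertices, giving width 1; this decomposition certifies tw(G) ≤ 1. G has an edge, so its treewidth is at least 1. Combining the bounds, tw(G) = 1.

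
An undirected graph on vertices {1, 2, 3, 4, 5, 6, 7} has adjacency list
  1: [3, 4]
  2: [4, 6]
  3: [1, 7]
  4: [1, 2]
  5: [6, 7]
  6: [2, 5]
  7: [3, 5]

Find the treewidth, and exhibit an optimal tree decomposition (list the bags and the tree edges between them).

Treewidth 2.
Bags: B1 = {2, 5, 6}  B2 = {2, 5, 7}  B3 = {2, 3, 7}  B4 = {1, 2, 3}  B5 = {1, 2, 4}
Tree: B1–B2, B2–B3, B3–B4, B4–B5

Every bag has size at most 3, so the width is 3 − 1 = 2 and tw(G) ≤ 2. Since 2–6–5–7–3–1–4–2 is a cycle in G, G is not acyclic. Forests are exactly the graphs of treewidth ≤ 1, so tw(G) ≥ 2. Combining the bounds, tw(G) = 2.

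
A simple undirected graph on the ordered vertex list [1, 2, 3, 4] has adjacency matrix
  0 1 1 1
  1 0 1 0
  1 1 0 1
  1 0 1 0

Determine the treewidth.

A width-2 tree decomposition is:
Bags: B1 = {1, 2, 3}  B2 = {1, 3, 4}
Tree: B1–B2
The largest bag has 3 vertices, giving width 2; this decomposition certifies tw(G) ≤ 2. On the other hand G contains the 3-clique {1, 2, 3}. A clique must lie in a single bag of any decomposition, so no decomposition can have width below 2. Therefore the treewidth is 2.

2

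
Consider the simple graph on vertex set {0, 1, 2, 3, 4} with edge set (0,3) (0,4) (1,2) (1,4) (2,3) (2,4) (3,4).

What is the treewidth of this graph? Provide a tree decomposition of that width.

Treewidth 2.
Bags: B1 = {1, 2, 4}  B2 = {2, 3, 4}  B3 = {0, 3, 4}
Tree: B1–B2, B2–B3

The largest bag has 3 vertices, giving width 2; this decomposition certifies tw(G) ≤ 2. Conversely, {0, 3, 4} is a clique of size 3, and the vertices of any clique must share a bag in every tree decomposition; so some bag has ≥ 3 vertices and tw(G) ≥ 2. Therefore the treewidth is 2.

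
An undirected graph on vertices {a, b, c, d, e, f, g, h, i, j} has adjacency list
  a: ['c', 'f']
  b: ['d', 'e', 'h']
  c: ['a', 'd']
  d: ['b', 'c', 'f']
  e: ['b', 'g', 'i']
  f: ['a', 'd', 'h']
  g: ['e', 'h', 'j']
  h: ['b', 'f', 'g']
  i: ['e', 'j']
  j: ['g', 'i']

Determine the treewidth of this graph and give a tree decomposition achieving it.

Each bag holds 3 vertices, so the decomposition has width 2, which upper-bounds the treewidth. For the lower bound, G contains the cycle j–i–e–g–j, so G is not a forest; only forests have treewidth ≤ 1, hence tw(G) ≥ 2. Hence tw(G) = 2 exactly.

Treewidth 2.
Bags: B1 = {g, i, j}  B2 = {e, g, i}  B3 = {e, g, h}  B4 = {b, e, h}  B5 = {b, f, h}  B6 = {b, d, f}  B7 = {a, d, f}  B8 = {a, c, d}
Tree: B1–B2, B2–B3, B3–B4, B4–B5, B5–B6, B6–B7, B7–B8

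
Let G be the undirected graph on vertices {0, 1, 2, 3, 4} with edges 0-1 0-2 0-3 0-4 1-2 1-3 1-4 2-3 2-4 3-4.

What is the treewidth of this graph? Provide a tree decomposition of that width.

Treewidth 4.
Bags: B1 = {0, 1, 2, 3, 4}
Tree: (single bag)

With just one bag of size 5, the width is 5 − 1 = 4, so tw(G) ≤ 4. On the other hand G contains the 5-clique {0, 1, 2, 3, 4}. A clique must lie in a single bag of any decomposition, so no decomposition can have width below 4. Therefore the treewidth is 4.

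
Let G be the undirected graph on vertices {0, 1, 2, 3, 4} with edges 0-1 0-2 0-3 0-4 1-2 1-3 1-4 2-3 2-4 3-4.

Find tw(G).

4

A width-4 tree decomposition is:
Bags: B1 = {0, 1, 2, 3, 4}
Tree: (single bag)
A single bag containing all 5 vertices is trivially a valid decomposition of width 4. On the other hand G contains the 5-clique {0, 1, 2, 3, 4}. A clique must lie in a single bag of any decomposition, so no decomposition can have width below 4. Hence tw(G) = 4 exactly.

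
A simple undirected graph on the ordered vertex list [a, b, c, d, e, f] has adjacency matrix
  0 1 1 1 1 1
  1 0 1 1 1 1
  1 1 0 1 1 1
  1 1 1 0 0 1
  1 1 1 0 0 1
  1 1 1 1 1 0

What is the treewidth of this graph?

4

A width-4 tree decomposition is:
Bags: B1 = {a, b, c, d, f}  B2 = {a, b, c, e, f}
Tree: B1–B2
Every bag has size at most 5, so the width is 5 − 1 = 4 and tw(G) ≤ 4. For the lower bound, the 5 vertices {a, b, c, d, f} are pairwise adjacent, and any tree decomposition puts a clique entirely inside one bag — forcing width ≥ 4. The upper and lower bounds meet at 4, so that is the treewidth.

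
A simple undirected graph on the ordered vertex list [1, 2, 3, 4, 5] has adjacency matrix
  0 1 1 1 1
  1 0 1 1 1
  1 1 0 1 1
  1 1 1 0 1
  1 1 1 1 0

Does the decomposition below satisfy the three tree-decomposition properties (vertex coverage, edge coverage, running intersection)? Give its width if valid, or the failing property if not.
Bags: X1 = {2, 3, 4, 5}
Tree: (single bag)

A tree decomposition must satisfy three properties: every vertex lies in some bag; for every edge, both endpoints lie together in some bag; and for every vertex, the bags containing it form a connected subtree. Here vertex 1 appears in no bag, so the decomposition is invalid.

No — vertex 1 appears in no bag.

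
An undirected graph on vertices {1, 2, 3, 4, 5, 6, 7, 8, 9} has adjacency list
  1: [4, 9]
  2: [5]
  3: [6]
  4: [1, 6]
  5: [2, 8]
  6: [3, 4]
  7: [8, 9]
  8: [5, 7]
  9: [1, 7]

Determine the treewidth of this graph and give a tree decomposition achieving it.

Treewidth 1.
Bags: B1 = {2, 5}  B2 = {5, 8}  B3 = {7, 8}  B4 = {7, 9}  B5 = {1, 9}  B6 = {1, 4}  B7 = {4, 6}  B8 = {3, 6}
Tree: B1–B2, B2–B3, B3–B4, B4–B5, B5–B6, B6–B7, B7–B8

Each bag holds 2 vertices, so the decomposition has width 1, which upper-bounds the treewidth. Any graph with an edge has treewidth ≥ 1, and G has the edge 2–5. Combining the bounds, tw(G) = 1.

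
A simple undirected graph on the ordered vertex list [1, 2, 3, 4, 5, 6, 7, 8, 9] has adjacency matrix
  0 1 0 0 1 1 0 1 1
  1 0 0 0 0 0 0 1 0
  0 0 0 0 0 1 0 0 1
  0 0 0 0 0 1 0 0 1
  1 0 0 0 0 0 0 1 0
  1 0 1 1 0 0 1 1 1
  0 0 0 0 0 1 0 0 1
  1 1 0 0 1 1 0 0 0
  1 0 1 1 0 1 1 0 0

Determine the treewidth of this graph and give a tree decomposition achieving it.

Treewidth 2.
Bags: B1 = {1, 5, 8}  B2 = {1, 6, 8}  B3 = {1, 6, 9}  B4 = {6, 7, 9}  B5 = {3, 6, 9}  B6 = {1, 2, 8}  B7 = {4, 6, 9}
Tree: B1–B2, B2–B3, B3–B4, B4–B5, B2–B6, B5–B7

Every bag has size at most 3, so the width is 3 − 1 = 2 and tw(G) ≤ 2. For the lower bound, the 3 vertices {1, 2, 8} are pairwise adjacent, and any tree decomposition puts a clique entirely inside one bag — forcing width ≥ 2. Therefore the treewidth is 2.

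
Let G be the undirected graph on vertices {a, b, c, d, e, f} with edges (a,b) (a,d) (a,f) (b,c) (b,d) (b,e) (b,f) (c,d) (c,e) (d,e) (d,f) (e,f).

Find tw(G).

A width-3 tree decomposition is:
Bags: B1 = {a, b, d, f}  B2 = {b, d, e, f}  B3 = {b, c, d, e}
Tree: B1–B2, B2–B3
Every bag has size at most 4, so the width is 4 − 1 = 3 and tw(G) ≤ 3. Conversely, {b, c, d, e} is a clique of size 4, and the vertices of any clique must share a bag in every tree decomposition; so some bag has ≥ 4 vertices and tw(G) ≥ 3. Combining the bounds, tw(G) = 3.

3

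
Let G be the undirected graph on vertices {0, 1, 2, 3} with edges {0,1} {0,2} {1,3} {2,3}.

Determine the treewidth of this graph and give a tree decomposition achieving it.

Treewidth 2.
Bags: B1 = {1, 2, 3}  B2 = {0, 1, 2}
Tree: B1–B2

Every bag has size at most 3, so the width is 3 − 1 = 2 and tw(G) ≤ 2. For the lower bound, G contains the cycle 2–3–1–0–2, so G is not a forest; only forests have treewidth ≤ 1, hence tw(G) ≥ 2. The upper and lower bounds meet at 2, so that is the treewidth.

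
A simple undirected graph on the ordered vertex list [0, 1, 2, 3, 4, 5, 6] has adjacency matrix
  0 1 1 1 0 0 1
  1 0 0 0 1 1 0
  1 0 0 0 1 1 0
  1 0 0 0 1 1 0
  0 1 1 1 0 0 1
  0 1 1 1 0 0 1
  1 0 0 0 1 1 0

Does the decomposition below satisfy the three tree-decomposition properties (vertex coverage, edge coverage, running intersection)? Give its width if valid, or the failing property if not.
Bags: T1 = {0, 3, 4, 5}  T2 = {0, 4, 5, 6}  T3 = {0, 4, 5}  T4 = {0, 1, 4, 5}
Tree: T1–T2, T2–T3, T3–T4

No — vertex 2 appears in no bag.

A tree decomposition must satisfy three properties: every vertex lies in some bag; for every edge, both endpoints lie together in some bag; and for every vertex, the bags containing it form a connected subtree. Here vertex 2 appears in no bag, so the decomposition is invalid.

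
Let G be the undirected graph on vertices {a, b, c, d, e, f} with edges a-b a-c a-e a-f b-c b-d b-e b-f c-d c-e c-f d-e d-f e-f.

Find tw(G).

A width-4 tree decomposition is:
Bags: B1 = {a, b, c, e, f}  B2 = {b, c, d, e, f}
Tree: B1–B2
The largest bag has 5 vertices, giving width 4; this decomposition certifies tw(G) ≤ 4. Conversely, {b, c, d, e, f} is a clique of size 5, and the vertices of any clique must share a bag in every tree decomposition; so some bag has ≥ 5 vertices and tw(G) ≥ 4. Therefore the treewidth is 4.

4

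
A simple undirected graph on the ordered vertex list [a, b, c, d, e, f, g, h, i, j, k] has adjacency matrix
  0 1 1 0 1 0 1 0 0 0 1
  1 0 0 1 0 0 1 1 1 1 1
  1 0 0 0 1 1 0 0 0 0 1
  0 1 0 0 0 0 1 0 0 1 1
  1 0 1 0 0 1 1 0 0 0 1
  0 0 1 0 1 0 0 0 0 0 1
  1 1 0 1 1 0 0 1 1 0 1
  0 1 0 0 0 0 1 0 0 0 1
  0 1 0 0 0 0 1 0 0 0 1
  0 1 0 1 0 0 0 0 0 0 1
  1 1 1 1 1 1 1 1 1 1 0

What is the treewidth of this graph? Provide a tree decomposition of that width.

Treewidth 3.
Bags: B1 = {b, g, i, k}  B2 = {a, b, g, k}  B3 = {b, d, g, k}  B4 = {b, d, j, k}  B5 = {a, e, g, k}  B6 = {a, c, e, k}  B7 = {b, g, h, k}  B8 = {c, e, f, k}
Tree: B1–B2, B1–B3, B3–B4, B2–B5, B5–B6, B1–B7, B6–B8

Each bag holds 4 vertices, so the decomposition has width 3, which upper-bounds the treewidth. On the other hand G contains the 4-clique {a, e, g, k}. A clique must lie in a single bag of any decomposition, so no decomposition can have width below 3. Hence tw(G) = 3 exactly.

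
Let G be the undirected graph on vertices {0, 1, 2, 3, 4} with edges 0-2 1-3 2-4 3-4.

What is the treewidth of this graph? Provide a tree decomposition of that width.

Treewidth 1.
One optimal decomposition is:
Bags: B1 = {0, 2}  B2 = {2, 4}  B3 = {3, 4}  B4 = {1, 3}
Tree: B1–B2, B2–B3, B3–B4

Each bag holds 2 vertices, so the decomposition has width 1, which upper-bounds the treewidth. Since G has at least one edge (e.g. 0–2), it is not an edgeless graph, so tw(G) ≥ 1. The upper and lower bounds meet at 1, so that is the treewidth.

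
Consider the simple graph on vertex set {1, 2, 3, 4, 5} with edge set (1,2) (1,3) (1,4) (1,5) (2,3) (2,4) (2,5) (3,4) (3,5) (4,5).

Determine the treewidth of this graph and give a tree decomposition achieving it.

Treewidth 4.
Bags: B1 = {1, 2, 3, 4, 5}
Tree: (single bag)

A single bag containing all 5 vertices is trivially a valid decomposition of width 4. On the other hand G contains the 5-clique {1, 2, 3, 4, 5}. A clique must lie in a single bag of any decomposition, so no decomposition can have width below 4. The upper and lower bounds meet at 4, so that is the treewidth.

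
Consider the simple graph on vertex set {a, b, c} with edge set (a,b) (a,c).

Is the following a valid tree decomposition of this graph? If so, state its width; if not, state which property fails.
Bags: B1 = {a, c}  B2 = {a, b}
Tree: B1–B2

Every vertex of G appears in some bag (union = {a, b, c}); every edge is covered by a bag; and for each vertex v the set of bags containing v is connected in the bag tree. The decomposition is therefore valid. The largest bag has 2 vertices, so the width is 1.

Yes; width 1.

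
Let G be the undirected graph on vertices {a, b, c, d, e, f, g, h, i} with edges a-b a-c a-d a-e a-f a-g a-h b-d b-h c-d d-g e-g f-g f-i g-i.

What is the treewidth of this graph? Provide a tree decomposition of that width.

Treewidth 2.
Bags: B1 = {a, d, g}  B2 = {a, f, g}  B3 = {f, g, i}  B4 = {a, b, d}  B5 = {a, c, d}  B6 = {a, b, h}  B7 = {a, e, g}
Tree: B1–B2, B2–B3, B1–B4, B4–B5, B4–B6, B2–B7

Each bag holds 3 vertices, so the decomposition has width 2, which upper-bounds the treewidth. On the other hand G contains the 3-clique {a, d, g}. A clique must lie in a single bag of any decomposition, so no decomposition can have width below 2. Therefore the treewidth is 2.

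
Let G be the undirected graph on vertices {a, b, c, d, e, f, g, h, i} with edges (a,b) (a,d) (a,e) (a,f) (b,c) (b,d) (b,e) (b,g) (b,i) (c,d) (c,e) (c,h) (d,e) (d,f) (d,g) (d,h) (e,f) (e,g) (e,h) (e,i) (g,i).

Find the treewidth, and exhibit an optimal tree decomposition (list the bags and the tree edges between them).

Each bag holds 4 vertices, so the decomposition has width 3, which upper-bounds the treewidth. For the lower bound, the 4 vertices {c, d, e, h} are pairwise adjacent, and any tree decomposition puts a clique entirely inside one bag — forcing width ≥ 3. Combining the bounds, tw(G) = 3.

Treewidth 3.
One optimal decomposition is:
Bags: B1 = {a, b, d, e}  B2 = {b, c, d, e}  B3 = {b, d, e, g}  B4 = {a, d, e, f}  B5 = {c, d, e, h}  B6 = {b, e, g, i}
Tree: B1–B2, B1–B3, B1–B4, B2–B5, B3–B6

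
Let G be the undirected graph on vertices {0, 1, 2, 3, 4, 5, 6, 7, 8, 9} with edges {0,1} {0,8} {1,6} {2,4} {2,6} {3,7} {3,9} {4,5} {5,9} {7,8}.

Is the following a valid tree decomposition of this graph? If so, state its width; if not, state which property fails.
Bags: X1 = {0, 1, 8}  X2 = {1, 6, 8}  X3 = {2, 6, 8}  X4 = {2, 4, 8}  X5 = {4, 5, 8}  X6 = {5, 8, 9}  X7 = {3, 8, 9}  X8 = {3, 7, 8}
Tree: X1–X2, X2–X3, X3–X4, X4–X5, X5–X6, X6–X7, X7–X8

Yes; width 2.

Checking the three conditions: (i) the bags cover all of {0, 1, 2, 3, 4, 5, 6, 7, 8, 9}; (ii) for each edge, some bag contains both endpoints; (iii) the bags containing any fixed vertex form a subtree. All hold, so the decomposition is valid with width 3 − 1 = 2.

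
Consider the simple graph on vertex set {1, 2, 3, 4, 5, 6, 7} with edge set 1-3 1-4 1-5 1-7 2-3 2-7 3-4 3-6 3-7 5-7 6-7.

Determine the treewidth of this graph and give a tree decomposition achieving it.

Every bag has size at most 3, so the width is 3 − 1 = 2 and tw(G) ≤ 2. On the other hand G contains the 3-clique {1, 3, 4}. A clique must lie in a single bag of any decomposition, so no decomposition can have width below 2. Combining the bounds, tw(G) = 2.

Treewidth 2.
One such decomposition:
Bags: B1 = {1, 3, 7}  B2 = {1, 5, 7}  B3 = {1, 3, 4}  B4 = {3, 6, 7}  B5 = {2, 3, 7}
Tree: B1–B2, B1–B3, B1–B4, B1–B5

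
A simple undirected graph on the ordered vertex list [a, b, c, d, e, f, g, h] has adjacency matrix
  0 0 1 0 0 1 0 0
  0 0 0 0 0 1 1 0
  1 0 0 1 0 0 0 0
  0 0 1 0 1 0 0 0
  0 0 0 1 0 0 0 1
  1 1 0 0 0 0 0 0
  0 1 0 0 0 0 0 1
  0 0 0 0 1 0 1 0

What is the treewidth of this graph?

A width-2 tree decomposition is:
Bags: B1 = {b, g, h}  B2 = {b, f, h}  B3 = {a, f, h}  B4 = {a, c, h}  B5 = {c, d, h}  B6 = {d, e, h}
Tree: B1–B2, B2–B3, B3–B4, B4–B5, B5–B6
Each bag holds 3 vertices, so the decomposition has width 2, which upper-bounds the treewidth. Since h–g–b–f–a–c–d–e–h is a cycle in G, G is not acyclic. Forests are exactly the graphs of treewidth ≤ 1, so tw(G) ≥ 2. Therefore the treewidth is 2.

2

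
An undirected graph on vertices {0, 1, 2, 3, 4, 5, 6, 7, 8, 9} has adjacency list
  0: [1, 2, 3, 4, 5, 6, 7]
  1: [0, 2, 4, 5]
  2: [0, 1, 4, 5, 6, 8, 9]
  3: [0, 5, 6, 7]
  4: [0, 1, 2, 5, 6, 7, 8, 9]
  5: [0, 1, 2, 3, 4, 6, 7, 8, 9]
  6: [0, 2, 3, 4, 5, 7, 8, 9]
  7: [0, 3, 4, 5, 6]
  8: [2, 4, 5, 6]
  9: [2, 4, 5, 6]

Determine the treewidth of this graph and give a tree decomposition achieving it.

Treewidth 4.
One optimal decomposition is:
Bags: B1 = {0, 2, 4, 5, 6}  B2 = {2, 4, 5, 6, 8}  B3 = {2, 4, 5, 6, 9}  B4 = {0, 4, 5, 6, 7}  B5 = {0, 3, 5, 6, 7}  B6 = {0, 1, 2, 4, 5}
Tree: B1–B2, B2–B3, B1–B4, B4–B5, B1–B6

The largest bag has 5 vertices, giving width 4; this decomposition certifies tw(G) ≤ 4. Conversely, {0, 3, 5, 6, 7} is a clique of size 5, and the vertices of any clique must share a bag in every tree decomposition; so some bag has ≥ 5 vertices and tw(G) ≥ 4. Combining the bounds, tw(G) = 4.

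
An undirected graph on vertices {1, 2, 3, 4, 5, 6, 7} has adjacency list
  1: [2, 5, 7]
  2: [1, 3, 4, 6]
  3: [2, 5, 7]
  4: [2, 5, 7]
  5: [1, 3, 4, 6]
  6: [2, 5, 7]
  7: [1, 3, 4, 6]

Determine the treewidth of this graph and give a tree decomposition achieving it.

Treewidth 3.
Bags: B1 = {2, 5, 6, 7}  B2 = {1, 2, 5, 7}  B3 = {2, 3, 5, 7}  B4 = {2, 4, 5, 7}
Tree: B1–B2, B2–B3, B3–B4

Every bag has size at most 4, so the width is 4 − 1 = 3 and tw(G) ≤ 3. For the lower bound: the 4 vertex sets {2,6}, {1,5}, {7}, {3} are disjoint, each induces a connected subgraph, and every pair is joined by at least one edge of G. Contracting each set to a single vertex therefore yields K_{4} as a minor, and since treewidth is minor-monotone, tw(G) ≥ tw(K_{4}) = 3. Hence tw(G) = 3 exactly.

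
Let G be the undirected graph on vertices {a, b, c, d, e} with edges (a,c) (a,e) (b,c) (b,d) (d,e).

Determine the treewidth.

A width-2 tree decomposition is:
Bags: B1 = {b, d, e}  B2 = {b, c, e}  B3 = {a, c, e}
Tree: B1–B2, B2–B3
The largest bag has 3 vertices, giving width 2; this decomposition certifies tw(G) ≤ 2. The edges e–d–b–c–a–e form a cycle, so G is not a tree and its treewidth is at least 2. The upper and lower bounds meet at 2, so that is the treewidth.

2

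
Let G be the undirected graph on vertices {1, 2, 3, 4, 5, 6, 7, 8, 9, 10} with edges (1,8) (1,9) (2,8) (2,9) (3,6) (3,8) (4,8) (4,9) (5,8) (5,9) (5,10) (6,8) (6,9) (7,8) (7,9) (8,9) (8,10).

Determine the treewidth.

A width-2 tree decomposition is:
Bags: B1 = {2, 8, 9}  B2 = {6, 8, 9}  B3 = {5, 8, 9}  B4 = {1, 8, 9}  B5 = {3, 6, 8}  B6 = {5, 8, 10}  B7 = {4, 8, 9}  B8 = {7, 8, 9}
Tree: B1–B2, B2–B3, B2–B4, B2–B5, B3–B6, B4–B7, B7–B8
Every bag has size at most 3, so the width is 3 − 1 = 2 and tw(G) ≤ 2. For the lower bound, the 3 vertices {1, 8, 9} are pairwise adjacent, and any tree decomposition puts a clique entirely inside one bag — forcing width ≥ 2. Hence tw(G) = 2 exactly.

2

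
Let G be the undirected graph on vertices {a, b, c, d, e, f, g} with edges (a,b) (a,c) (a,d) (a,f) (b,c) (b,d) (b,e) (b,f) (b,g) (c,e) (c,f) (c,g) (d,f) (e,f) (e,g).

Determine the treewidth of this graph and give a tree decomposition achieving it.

Each bag holds 4 vertices, so the decomposition has width 3, which upper-bounds the treewidth. For the lower bound, the 4 vertices {b, c, e, g} are pairwise adjacent, and any tree decomposition puts a clique entirely inside one bag — forcing width ≥ 3. Combining the bounds, tw(G) = 3.

Treewidth 3.
One such decomposition:
Bags: B1 = {b, c, e, f}  B2 = {a, b, c, f}  B3 = {b, c, e, g}  B4 = {a, b, d, f}
Tree: B1–B2, B1–B3, B2–B4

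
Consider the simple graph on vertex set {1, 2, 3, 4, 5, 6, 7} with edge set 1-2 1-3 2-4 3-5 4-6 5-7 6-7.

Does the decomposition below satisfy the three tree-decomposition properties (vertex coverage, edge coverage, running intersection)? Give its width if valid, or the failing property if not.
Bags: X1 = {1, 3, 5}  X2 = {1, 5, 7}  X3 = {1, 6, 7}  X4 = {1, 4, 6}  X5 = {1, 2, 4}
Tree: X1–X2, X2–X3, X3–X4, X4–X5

Vertex coverage: the bags together contain {1, 2, 3, 4, 5, 6, 7}, the full vertex set. Edge coverage: each edge of G has both endpoints in at least one bag. Running intersection: for every vertex, the bags containing it form a connected subtree. All three properties hold, so this is a valid tree decomposition of width max|bag| − 1 = 2, and hence tw(G) ≤ 2.

Yes; width 2.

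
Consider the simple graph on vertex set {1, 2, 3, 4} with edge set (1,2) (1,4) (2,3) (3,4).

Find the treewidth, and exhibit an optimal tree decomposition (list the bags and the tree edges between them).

Every bag has size at most 3, so the width is 3 − 1 = 2 and tw(G) ≤ 2. For the lower bound, G contains the cycle 4–3–2–1–4, so G is not a forest; only forests have treewidth ≤ 1, hence tw(G) ≥ 2. The upper and lower bounds meet at 2, so that is the treewidth.

Treewidth 2.
One such decomposition:
Bags: B1 = {2, 3, 4}  B2 = {1, 2, 4}
Tree: B1–B2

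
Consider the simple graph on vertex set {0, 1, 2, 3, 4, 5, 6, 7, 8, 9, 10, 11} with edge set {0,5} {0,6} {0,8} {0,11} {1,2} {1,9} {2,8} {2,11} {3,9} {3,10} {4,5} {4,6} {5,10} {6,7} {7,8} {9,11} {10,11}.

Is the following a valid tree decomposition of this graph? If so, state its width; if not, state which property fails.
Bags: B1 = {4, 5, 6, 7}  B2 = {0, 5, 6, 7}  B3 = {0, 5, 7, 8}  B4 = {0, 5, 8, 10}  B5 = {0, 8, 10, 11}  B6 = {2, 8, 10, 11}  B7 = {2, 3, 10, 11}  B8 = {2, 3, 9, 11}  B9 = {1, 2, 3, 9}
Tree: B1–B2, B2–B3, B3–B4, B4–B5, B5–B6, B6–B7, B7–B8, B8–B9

Yes; width 3.

Vertex coverage: the bags together contain {0, 1, 2, 3, 4, 5, 6, 7, 8, 9, 10, 11}, the full vertex set. Edge coverage: each edge of G has both endpoints in at least one bag. Running intersection: for every vertex, the bags containing it form a connected subtree. All three properties hold, so this is a valid tree decomposition of width max|bag| − 1 = 3, and hence tw(G) ≤ 3.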